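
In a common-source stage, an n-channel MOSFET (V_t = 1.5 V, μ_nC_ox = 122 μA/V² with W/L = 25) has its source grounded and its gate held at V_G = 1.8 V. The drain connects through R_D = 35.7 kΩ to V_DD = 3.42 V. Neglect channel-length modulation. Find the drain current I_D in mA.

I_D = 0.0922 mA

V_GS = V_G = 1.8 V, so V_ov = 1.8 − 1.5 = 0.3 V.
k_n = μ_nC_ox · (W/L) = 3.05 mA/V².
Assume saturation: I_D = ½ k_n V_ov² = 0.5 × 3.05 × 0.3² = 0.137 mA, giving V_DS = V_DD − I_D R_D = 3.42 − 0.137 × 35.7 = -1.48 V.
But -1.48 V < V_ov = 0.3 V, so the device is actually in triode.
In triode I_D = k_n[V_ov V_DS − ½ V_DS²] and I_D = (V_DD − V_DS)/R_D. Equating: 54.4 V_DS² − 33.67 V_DS + 3.42 = 0, giving V_DS = 0.128 V (the root below V_ov).
I_D = (3.42 − 0.128) / 35.7 = 0.0922 mA.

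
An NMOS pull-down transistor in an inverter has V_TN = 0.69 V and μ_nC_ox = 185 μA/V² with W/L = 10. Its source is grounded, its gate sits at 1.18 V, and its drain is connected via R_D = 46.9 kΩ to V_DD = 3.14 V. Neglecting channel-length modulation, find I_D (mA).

V_GS = V_G = 1.18 V, so V_ov = 1.18 − 0.69 = 0.49 V.
k_n = μ_nC_ox · (W/L) = 1.85 mA/V².
Assume saturation: I_D = ½ k_n V_ov² = 0.5 × 1.85 × 0.49² = 0.222 mA, giving V_DS = V_DD − I_D R_D = 3.14 − 0.222 × 46.9 = -7.28 V.
But -7.28 V < V_ov = 0.49 V, so the device is actually in triode.
In triode I_D = k_n[V_ov V_DS − ½ V_DS²] and I_D = (V_DD − V_DS)/R_D. Equating: 43.4 V_DS² − 43.51 V_DS + 3.14 = 0, giving V_DS = 0.0783 V (the root below V_ov).
I_D = (3.14 − 0.0783) / 46.9 = 0.0653 mA.

I_D = 0.0653 mA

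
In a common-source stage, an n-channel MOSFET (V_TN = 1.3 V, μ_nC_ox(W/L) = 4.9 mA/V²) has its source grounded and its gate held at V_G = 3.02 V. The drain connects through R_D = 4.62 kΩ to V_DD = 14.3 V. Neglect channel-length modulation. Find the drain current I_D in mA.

I_D = 3.01 mA

V_GS = V_G = 3.02 V, so V_ov = 3.02 − 1.3 = 1.72 V.
Assume saturation: I_D = ½ k_n V_ov² = 0.5 × 4.9 × 1.72² = 7.25 mA, giving V_DS = V_DD − I_D R_D = 14.3 − 7.25 × 4.62 = -19.2 V.
But -19.2 V < V_ov = 1.72 V, so the device is actually in triode.
In triode I_D = k_n[V_ov V_DS − ½ V_DS²] and I_D = (V_DD − V_DS)/R_D. Equating: 11.3 V_DS² − 39.94 V_DS + 14.3 = 0, giving V_DS = 0.404 V (the root below V_ov).
I_D = (14.3 − 0.404) / 4.62 = 3.01 mA.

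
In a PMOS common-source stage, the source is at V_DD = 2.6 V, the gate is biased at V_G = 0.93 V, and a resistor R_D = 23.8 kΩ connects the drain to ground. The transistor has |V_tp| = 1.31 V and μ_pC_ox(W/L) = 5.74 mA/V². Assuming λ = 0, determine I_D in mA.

I_D = 0.107 mA

V_SG = V_DD − V_G = 2.6 − 0.93 = 1.67 V, so V_ov = 1.67 − 1.31 = 0.36 V.
Assume saturation: I_D = ½ k_p V_ov² = 0.5 × 5.74 × 0.36² = 0.372 mA, giving V_SD = V_DD − I_D R_D = 2.6 − 0.372 × 23.8 = -6.25 V.
But -6.25 V < V_ov = 0.36 V, so the device is actually in triode.
In triode I_D = k_p[V_ov V_SD − ½ V_SD²] and I_D = (V_DD − V_SD)/R_D. Equating: 68.3 V_SD² − 50.18 V_SD + 2.6 = 0, giving V_SD = 0.0561 V (the root below V_ov).
I_D = (2.6 − 0.0561) / 23.8 = 0.107 mA.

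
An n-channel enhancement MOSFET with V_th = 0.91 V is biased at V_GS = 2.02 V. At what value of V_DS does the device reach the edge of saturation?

V_DS,sat = 1.11 V

The boundary between triode and saturation is V_DS = V_GS − V_th = V_ov.
V_ov = 2.02 − 0.91 = 1.11 V.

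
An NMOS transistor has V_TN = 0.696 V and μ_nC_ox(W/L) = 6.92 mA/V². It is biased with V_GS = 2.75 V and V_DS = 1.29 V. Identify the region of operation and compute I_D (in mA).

V_ov = V_GS − V_TN = 2.75 − 0.696 = 2.05 V.
Since V_DS = 1.29 V < V_ov = 2.05 V, the device is in the triode region.
I_D = k_n [V_ov · V_DS − ½ V_DS²] = 6.92 × [2.05 × 1.29 − 0.5 × 1.29²] = 12.6 mA.

Triode; I_D = 12.6 mA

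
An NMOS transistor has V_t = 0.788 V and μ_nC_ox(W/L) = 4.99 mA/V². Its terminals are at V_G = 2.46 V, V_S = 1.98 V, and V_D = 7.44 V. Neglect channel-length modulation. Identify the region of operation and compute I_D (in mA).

Cutoff; I_D = 0 mA

V_GS = V_G − V_S = 2.46 − 1.98 = 0.48 V; V_DS = V_D − V_S = 7.44 − 1.98 = 5.46 V.
V_GS = 0.48 V < V_t = 0.788 V, so the transistor is in cutoff.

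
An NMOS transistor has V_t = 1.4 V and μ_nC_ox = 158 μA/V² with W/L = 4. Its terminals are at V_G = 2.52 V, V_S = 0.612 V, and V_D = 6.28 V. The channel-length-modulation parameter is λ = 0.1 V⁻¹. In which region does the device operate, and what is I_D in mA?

Saturation; I_D = 0.128 mA

V_GS = V_G − V_S = 2.52 − 0.612 = 1.91 V; V_DS = V_D − V_S = 6.28 − 0.612 = 5.67 V.
k_n = μ_nC_ox · (W/L) = 0.632 mA/V².
V_ov = V_GS − V_t = 1.91 − 1.4 = 0.508 V.
Since V_DS = 5.67 V ≥ V_ov = 0.508 V, the device is in saturation.
I_D = ½ k_n V_ov² (1 + λ V_DS) = 0.5 × 0.632 × 0.508² × (1 + 0.1 × 5.67) = 0.128 mA.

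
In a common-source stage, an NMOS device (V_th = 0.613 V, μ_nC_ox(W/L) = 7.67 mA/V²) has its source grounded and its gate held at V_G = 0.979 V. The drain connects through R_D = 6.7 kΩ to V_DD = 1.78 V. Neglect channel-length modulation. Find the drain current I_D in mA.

V_GS = V_G = 0.979 V, so V_ov = 0.979 − 0.613 = 0.366 V.
Assume saturation: I_D = ½ k_n V_ov² = 0.5 × 7.67 × 0.366² = 0.514 mA, giving V_DS = V_DD − I_D R_D = 1.78 − 0.514 × 6.7 = -1.66 V.
But -1.66 V < V_ov = 0.366 V, so the device is actually in triode.
In triode I_D = k_n[V_ov V_DS − ½ V_DS²] and I_D = (V_DD − V_DS)/R_D. Equating: 25.7 V_DS² − 19.81 V_DS + 1.78 = 0, giving V_DS = 0.104 V (the root below V_ov).
I_D = (1.78 − 0.104) / 6.7 = 0.25 mA.

I_D = 0.250 mA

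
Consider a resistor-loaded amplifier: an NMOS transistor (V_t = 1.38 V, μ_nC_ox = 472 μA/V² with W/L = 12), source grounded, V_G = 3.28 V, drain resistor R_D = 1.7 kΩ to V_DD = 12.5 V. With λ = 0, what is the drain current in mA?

V_GS = V_G = 3.28 V, so V_ov = 3.28 − 1.38 = 1.9 V.
k_n = μ_nC_ox · (W/L) = 5.664 mA/V².
Assume saturation: I_D = ½ k_n V_ov² = 0.5 × 5.664 × 1.9² = 10.2 mA, giving V_DS = V_DD − I_D R_D = 12.5 − 10.2 × 1.7 = -4.88 V.
But -4.88 V < V_ov = 1.9 V, so the device is actually in triode.
In triode I_D = k_n[V_ov V_DS − ½ V_DS²] and I_D = (V_DD − V_DS)/R_D. Equating: 4.81 V_DS² − 19.29 V_DS + 12.5 = 0, giving V_DS = 0.813 V (the root below V_ov).
I_D = (12.5 − 0.813) / 1.7 = 6.87 mA.

I_D = 6.87 mA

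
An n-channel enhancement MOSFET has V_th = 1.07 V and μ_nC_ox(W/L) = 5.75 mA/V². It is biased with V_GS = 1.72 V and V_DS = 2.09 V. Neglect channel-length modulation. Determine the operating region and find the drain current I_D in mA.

Saturation; I_D = 1.21 mA

V_ov = V_GS − V_th = 1.72 − 1.07 = 0.65 V.
Since V_DS = 2.09 V ≥ V_ov = 0.65 V, the device is in saturation.
I_D = ½ k_n V_ov² = 0.5 × 5.75 × 0.65² = 1.21 mA.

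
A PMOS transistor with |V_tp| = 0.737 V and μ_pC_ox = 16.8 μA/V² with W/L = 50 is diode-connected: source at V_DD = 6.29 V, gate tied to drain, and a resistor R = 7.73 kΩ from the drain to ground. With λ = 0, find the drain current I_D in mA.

I_D = 0.568 mA

With gate tied to drain, V_SG = V_SD ≥ V_SG − |V_tp|, so the device is in saturation.
k_p = μ_pC_ox · (W/L) = 0.84 mA/V².
KCL at the drain: ½ k_p (V_SG − |V_tp|)² = (V_DD − V_SG)/R.
Let x = V_SG − 0.737. Then 3.25 x² + x − 5.553 = 0, giving x = 1.16 V (positive root), so V_SG = 1.9 V.
I_D = (V_DD − V_SG)/R = (6.29 − 1.9) / 7.73 = 0.568 mA.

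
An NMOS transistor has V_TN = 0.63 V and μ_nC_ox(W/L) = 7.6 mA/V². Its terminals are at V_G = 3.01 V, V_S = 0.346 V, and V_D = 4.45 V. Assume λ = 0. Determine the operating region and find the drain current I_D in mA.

Saturation; I_D = 15.7 mA

V_GS = V_G − V_S = 3.01 − 0.346 = 2.66 V; V_DS = V_D − V_S = 4.45 − 0.346 = 4.1 V.
V_ov = V_GS − V_TN = 2.66 − 0.63 = 2.03 V.
Since V_DS = 4.1 V ≥ V_ov = 2.03 V, the device is in saturation.
I_D = ½ k_n V_ov² = 0.5 × 7.6 × 2.03² = 15.7 mA.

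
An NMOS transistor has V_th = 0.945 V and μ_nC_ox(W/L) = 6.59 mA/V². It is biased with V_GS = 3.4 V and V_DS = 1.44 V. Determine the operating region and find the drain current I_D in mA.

V_ov = V_GS − V_th = 3.4 − 0.945 = 2.46 V.
Since V_DS = 1.44 V < V_ov = 2.46 V, the device is in the triode region.
I_D = k_n [V_ov · V_DS − ½ V_DS²] = 6.59 × [2.46 × 1.44 − 0.5 × 1.44²] = 16.5 mA.

Triode; I_D = 16.5 mA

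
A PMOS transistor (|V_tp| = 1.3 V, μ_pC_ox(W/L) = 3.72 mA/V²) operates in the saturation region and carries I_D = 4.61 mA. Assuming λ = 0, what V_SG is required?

V_SG = 2.87 V

In saturation I_D = ½ k_p (V_SG − |V_tp|)², so V_SG − |V_tp| = √(2 I_D / k_p) = √(2 × 4.61 / 3.72) = 1.57 V.
V_SG = 1.3 + 1.57 = 2.87 V.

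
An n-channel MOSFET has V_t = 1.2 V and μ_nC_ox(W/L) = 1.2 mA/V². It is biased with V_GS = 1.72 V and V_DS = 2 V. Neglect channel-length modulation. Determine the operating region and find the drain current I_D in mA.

Saturation; I_D = 0.162 mA

V_ov = V_GS − V_t = 1.72 − 1.2 = 0.52 V.
Since V_DS = 2 V ≥ V_ov = 0.52 V, the device is in saturation.
I_D = ½ k_n V_ov² = 0.5 × 1.2 × 0.52² = 0.162 mA.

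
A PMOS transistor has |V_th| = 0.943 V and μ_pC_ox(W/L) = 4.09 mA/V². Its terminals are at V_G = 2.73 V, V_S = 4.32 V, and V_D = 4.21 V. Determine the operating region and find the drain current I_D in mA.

Triode; I_D = 0.266 mA

V_SG = V_S − V_G = 4.32 − 2.73 = 1.59 V; V_SD = V_S − V_D = 4.32 − 4.21 = 0.11 V.
V_ov = V_SG − |V_th| = 1.59 − 0.943 = 0.647 V.
Since V_SD = 0.11 V < V_ov = 0.647 V, the device is in the triode region.
I_D = k_p [V_ov · V_SD − ½ V_SD²] = 4.09 × [0.647 × 0.11 − 0.5 × 0.11²] = 0.266 mA.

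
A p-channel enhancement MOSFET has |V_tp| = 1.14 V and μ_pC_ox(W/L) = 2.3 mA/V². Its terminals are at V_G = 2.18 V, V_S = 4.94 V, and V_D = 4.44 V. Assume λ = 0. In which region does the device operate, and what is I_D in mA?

Triode; I_D = 1.58 mA

V_SG = V_S − V_G = 4.94 − 2.18 = 2.76 V; V_SD = V_S − V_D = 4.94 − 4.44 = 0.5 V.
V_ov = V_SG − |V_tp| = 2.76 − 1.14 = 1.62 V.
Since V_SD = 0.5 V < V_ov = 1.62 V, the device is in the triode region.
I_D = k_p [V_ov · V_SD − ½ V_SD²] = 2.3 × [1.62 × 0.5 − 0.5 × 0.5²] = 1.58 mA.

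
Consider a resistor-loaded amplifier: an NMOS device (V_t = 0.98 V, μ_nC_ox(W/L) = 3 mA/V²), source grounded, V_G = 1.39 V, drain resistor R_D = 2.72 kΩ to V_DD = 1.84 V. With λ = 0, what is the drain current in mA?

V_GS = V_G = 1.39 V, so V_ov = 1.39 − 0.98 = 0.41 V.
Assume saturation: I_D = ½ k_n V_ov² = 0.5 × 3 × 0.41² = 0.252 mA, giving V_DS = V_DD − I_D R_D = 1.84 − 0.252 × 2.72 = 1.15 V.
V_DS = 1.15 V ≥ V_ov = 0.41 V, confirming saturation.

I_D = 0.252 mA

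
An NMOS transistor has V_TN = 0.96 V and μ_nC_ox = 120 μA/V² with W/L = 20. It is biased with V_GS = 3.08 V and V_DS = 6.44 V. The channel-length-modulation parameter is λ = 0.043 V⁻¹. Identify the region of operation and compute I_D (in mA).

Saturation; I_D = 6.89 mA

k_n = μ_nC_ox · (W/L) = 2.4 mA/V².
V_ov = V_GS − V_TN = 3.08 − 0.96 = 2.12 V.
Since V_DS = 6.44 V ≥ V_ov = 2.12 V, the device is in saturation.
I_D = ½ k_n V_ov² (1 + λ V_DS) = 0.5 × 2.4 × 2.12² × (1 + 0.043 × 6.44) = 6.89 mA.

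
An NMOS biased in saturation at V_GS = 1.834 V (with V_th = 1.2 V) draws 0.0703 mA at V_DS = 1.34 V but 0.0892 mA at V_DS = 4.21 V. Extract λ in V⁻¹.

λ = 0.107 V⁻¹

With V_GS fixed, I_D ∝ (1 + λ V_DS) in saturation, so I_D2/I_D1 = (1 + λ V_DS2)/(1 + λ V_DS1).
0.0892/0.0703 = 1.269 = (1 + 4.21 λ)/(1 + 1.34 λ).
Solving: λ (I_D1 V_DS2 − I_D2 V_DS1) = I_D2 − I_D1, so λ = (0.0892 − 0.0703) / (0.0703 × 4.21 − 0.0892 × 1.34) = 0.0189 / 0.176 = 0.107 V⁻¹.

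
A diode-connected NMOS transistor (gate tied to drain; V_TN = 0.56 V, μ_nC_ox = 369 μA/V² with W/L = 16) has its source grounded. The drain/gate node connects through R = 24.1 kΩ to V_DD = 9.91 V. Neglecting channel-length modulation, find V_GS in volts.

V_GS = 0.916 V

With gate tied to drain, V_GS = V_DS ≥ V_GS − V_TN, so the device is in saturation.
k_n = μ_nC_ox · (W/L) = 5.904 mA/V².
KCL at the drain: ½ k_n (V_GS − V_TN)² = (V_DD − V_GS)/R.
Let x = V_GS − 0.56. Then 71.1 x² + x − 9.35 = 0, giving x = 0.356 V (positive root), so V_GS = 0.916 V.
I_D = (V_DD − V_GS)/R = (9.91 − 0.916) / 24.1 = 0.373 mA.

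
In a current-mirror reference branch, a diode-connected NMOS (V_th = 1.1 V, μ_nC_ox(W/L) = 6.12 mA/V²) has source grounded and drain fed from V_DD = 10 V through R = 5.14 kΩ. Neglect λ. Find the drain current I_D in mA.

With gate tied to drain, V_GS = V_DS ≥ V_GS − V_th, so the device is in saturation.
KCL at the drain: ½ k_n (V_GS − V_th)² = (V_DD − V_GS)/R.
Let x = V_GS − 1.1. Then 15.7 x² + x − 8.9 = 0, giving x = 0.721 V (positive root), so V_GS = 1.82 V.
I_D = (V_DD − V_GS)/R = (10 − 1.82) / 5.14 = 1.59 mA.

I_D = 1.59 mA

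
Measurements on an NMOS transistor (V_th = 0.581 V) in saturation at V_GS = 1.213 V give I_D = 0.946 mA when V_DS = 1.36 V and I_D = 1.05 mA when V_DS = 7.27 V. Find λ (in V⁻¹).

With V_GS fixed, I_D ∝ (1 + λ V_DS) in saturation, so I_D2/I_D1 = (1 + λ V_DS2)/(1 + λ V_DS1).
1.05/0.946 = 1.11 = (1 + 7.27 λ)/(1 + 1.36 λ).
Solving: λ (I_D1 V_DS2 − I_D2 V_DS1) = I_D2 − I_D1, so λ = (1.05 − 0.946) / (0.946 × 7.27 − 1.05 × 1.36) = 0.104 / 5.45 = 0.0191 V⁻¹.

λ = 0.0191 V⁻¹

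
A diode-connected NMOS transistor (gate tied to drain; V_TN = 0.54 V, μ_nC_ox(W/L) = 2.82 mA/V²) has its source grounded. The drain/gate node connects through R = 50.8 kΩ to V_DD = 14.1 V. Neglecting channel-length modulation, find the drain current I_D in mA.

With gate tied to drain, V_GS = V_DS ≥ V_GS − V_TN, so the device is in saturation.
KCL at the drain: ½ k_n (V_GS − V_TN)² = (V_DD − V_GS)/R.
Let x = V_GS − 0.54. Then 71.6 x² + x − 13.56 = 0, giving x = 0.428 V (positive root), so V_GS = 0.968 V.
I_D = (V_DD − V_GS)/R = (14.1 − 0.968) / 50.8 = 0.259 mA.

I_D = 0.259 mA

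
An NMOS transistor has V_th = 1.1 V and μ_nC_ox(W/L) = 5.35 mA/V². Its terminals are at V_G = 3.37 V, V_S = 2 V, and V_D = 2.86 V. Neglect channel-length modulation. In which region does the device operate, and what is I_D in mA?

V_GS = V_G − V_S = 3.37 − 2 = 1.37 V; V_DS = V_D − V_S = 2.86 − 2 = 0.86 V.
V_ov = V_GS − V_th = 1.37 − 1.1 = 0.27 V.
Since V_DS = 0.86 V ≥ V_ov = 0.27 V, the device is in saturation.
I_D = ½ k_n V_ov² = 0.5 × 5.35 × 0.27² = 0.195 mA.

Saturation; I_D = 0.195 mA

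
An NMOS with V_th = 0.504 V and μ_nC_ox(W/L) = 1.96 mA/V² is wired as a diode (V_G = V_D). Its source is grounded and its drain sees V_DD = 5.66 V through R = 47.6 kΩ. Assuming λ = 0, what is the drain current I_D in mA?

With gate tied to drain, V_GS = V_DS ≥ V_GS − V_th, so the device is in saturation.
KCL at the drain: ½ k_n (V_GS − V_th)² = (V_DD − V_GS)/R.
Let x = V_GS − 0.504. Then 46.6 x² + x − 5.156 = 0, giving x = 0.322 V (positive root), so V_GS = 0.826 V.
I_D = (V_DD − V_GS)/R = (5.66 − 0.826) / 47.6 = 0.102 mA.

I_D = 0.102 mA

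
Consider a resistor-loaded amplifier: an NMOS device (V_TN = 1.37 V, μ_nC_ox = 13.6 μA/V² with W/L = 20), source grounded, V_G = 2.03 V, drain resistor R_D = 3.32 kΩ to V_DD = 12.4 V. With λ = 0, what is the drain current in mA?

V_GS = V_G = 2.03 V, so V_ov = 2.03 − 1.37 = 0.66 V.
k_n = μ_nC_ox · (W/L) = 0.272 mA/V².
Assume saturation: I_D = ½ k_n V_ov² = 0.5 × 0.272 × 0.66² = 0.0592 mA, giving V_DS = V_DD − I_D R_D = 12.4 − 0.0592 × 3.32 = 12.2 V.
V_DS = 12.2 V ≥ V_ov = 0.66 V, confirming saturation.

I_D = 0.0592 mA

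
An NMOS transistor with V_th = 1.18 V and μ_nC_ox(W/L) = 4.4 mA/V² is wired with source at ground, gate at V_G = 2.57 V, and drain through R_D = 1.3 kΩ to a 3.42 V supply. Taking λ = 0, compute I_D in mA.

V_GS = V_G = 2.57 V, so V_ov = 2.57 − 1.18 = 1.39 V.
Assume saturation: I_D = ½ k_n V_ov² = 0.5 × 4.4 × 1.39² = 4.25 mA, giving V_DS = V_DD − I_D R_D = 3.42 − 4.25 × 1.3 = -2.11 V.
But -2.11 V < V_ov = 1.39 V, so the device is actually in triode.
In triode I_D = k_n[V_ov V_DS − ½ V_DS²] and I_D = (V_DD − V_DS)/R_D. Equating: 2.86 V_DS² − 8.951 V_DS + 3.42 = 0, giving V_DS = 0.446 V (the root below V_ov).
I_D = (3.42 − 0.446) / 1.3 = 2.29 mA.

I_D = 2.29 mA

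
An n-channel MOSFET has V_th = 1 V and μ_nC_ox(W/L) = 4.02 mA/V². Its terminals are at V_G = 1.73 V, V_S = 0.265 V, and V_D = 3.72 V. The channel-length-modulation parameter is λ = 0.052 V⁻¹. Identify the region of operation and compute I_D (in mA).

V_GS = V_G − V_S = 1.73 − 0.265 = 1.46 V; V_DS = V_D − V_S = 3.72 − 0.265 = 3.46 V.
V_ov = V_GS − V_th = 1.46 − 1 = 0.465 V.
Since V_DS = 3.46 V ≥ V_ov = 0.465 V, the device is in saturation.
I_D = ½ k_n V_ov² (1 + λ V_DS) = 0.5 × 4.02 × 0.465² × (1 + 0.052 × 3.46) = 0.513 mA.

Saturation; I_D = 0.513 mA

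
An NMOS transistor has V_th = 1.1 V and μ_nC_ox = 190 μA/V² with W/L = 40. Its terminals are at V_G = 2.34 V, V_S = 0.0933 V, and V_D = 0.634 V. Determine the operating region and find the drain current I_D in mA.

V_GS = V_G − V_S = 2.34 − 0.0933 = 2.25 V; V_DS = V_D − V_S = 0.634 − 0.0933 = 0.541 V.
k_n = μ_nC_ox · (W/L) = 7.6 mA/V².
V_ov = V_GS − V_th = 2.25 − 1.1 = 1.15 V.
Since V_DS = 0.541 V < V_ov = 1.15 V, the device is in the triode region.
I_D = k_n [V_ov · V_DS − ½ V_DS²] = 7.6 × [1.15 × 0.541 − 0.5 × 0.541²] = 3.6 mA.

Triode; I_D = 3.60 mA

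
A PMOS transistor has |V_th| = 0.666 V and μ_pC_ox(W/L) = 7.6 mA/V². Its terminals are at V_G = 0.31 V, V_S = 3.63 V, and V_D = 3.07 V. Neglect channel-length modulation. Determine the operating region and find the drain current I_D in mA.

Triode; I_D = 10.1 mA

V_SG = V_S − V_G = 3.63 − 0.31 = 3.32 V; V_SD = V_S − V_D = 3.63 − 3.07 = 0.56 V.
V_ov = V_SG − |V_th| = 3.32 − 0.666 = 2.65 V.
Since V_SD = 0.56 V < V_ov = 2.65 V, the device is in the triode region.
I_D = k_p [V_ov · V_SD − ½ V_SD²] = 7.6 × [2.65 × 0.56 − 0.5 × 0.56²] = 10.1 mA.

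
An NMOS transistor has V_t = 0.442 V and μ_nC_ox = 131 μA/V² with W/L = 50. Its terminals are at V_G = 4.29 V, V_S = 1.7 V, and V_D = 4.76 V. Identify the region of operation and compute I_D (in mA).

Saturation; I_D = 15.1 mA

V_GS = V_G − V_S = 4.29 − 1.7 = 2.59 V; V_DS = V_D − V_S = 4.76 − 1.7 = 3.06 V.
k_n = μ_nC_ox · (W/L) = 6.55 mA/V².
V_ov = V_GS − V_t = 2.59 − 0.442 = 2.15 V.
Since V_DS = 3.06 V ≥ V_ov = 2.15 V, the device is in saturation.
I_D = ½ k_n V_ov² = 0.5 × 6.55 × 2.15² = 15.1 mA.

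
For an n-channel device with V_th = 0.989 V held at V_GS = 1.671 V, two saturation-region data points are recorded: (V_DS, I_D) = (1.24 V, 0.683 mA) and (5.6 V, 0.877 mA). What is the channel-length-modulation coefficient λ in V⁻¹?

With V_GS fixed, I_D ∝ (1 + λ V_DS) in saturation, so I_D2/I_D1 = (1 + λ V_DS2)/(1 + λ V_DS1).
0.877/0.683 = 1.284 = (1 + 5.6 λ)/(1 + 1.24 λ).
Solving: λ (I_D1 V_DS2 − I_D2 V_DS1) = I_D2 − I_D1, so λ = (0.877 − 0.683) / (0.683 × 5.6 − 0.877 × 1.24) = 0.194 / 2.74 = 0.0709 V⁻¹.

λ = 0.0709 V⁻¹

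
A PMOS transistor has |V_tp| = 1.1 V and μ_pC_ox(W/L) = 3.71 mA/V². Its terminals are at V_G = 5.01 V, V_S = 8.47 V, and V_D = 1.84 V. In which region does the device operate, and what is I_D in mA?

Saturation; I_D = 10.3 mA

V_SG = V_S − V_G = 8.47 − 5.01 = 3.46 V; V_SD = V_S − V_D = 8.47 − 1.84 = 6.63 V.
V_ov = V_SG − |V_tp| = 3.46 − 1.1 = 2.36 V.
Since V_SD = 6.63 V ≥ V_ov = 2.36 V, the device is in saturation.
I_D = ½ k_p V_ov² = 0.5 × 3.71 × 2.36² = 10.3 mA.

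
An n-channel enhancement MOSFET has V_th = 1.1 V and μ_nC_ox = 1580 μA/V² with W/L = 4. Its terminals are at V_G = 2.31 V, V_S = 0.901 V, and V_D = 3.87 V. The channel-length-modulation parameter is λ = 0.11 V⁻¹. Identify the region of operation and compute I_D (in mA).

Saturation; I_D = 0.400 mA

V_GS = V_G − V_S = 2.31 − 0.901 = 1.41 V; V_DS = V_D − V_S = 3.87 − 0.901 = 2.97 V.
k_n = μ_nC_ox · (W/L) = 6.32 mA/V².
V_ov = V_GS − V_th = 1.41 − 1.1 = 0.309 V.
Since V_DS = 2.97 V ≥ V_ov = 0.309 V, the device is in saturation.
I_D = ½ k_n V_ov² (1 + λ V_DS) = 0.5 × 6.32 × 0.309² × (1 + 0.11 × 2.97) = 0.4 mA.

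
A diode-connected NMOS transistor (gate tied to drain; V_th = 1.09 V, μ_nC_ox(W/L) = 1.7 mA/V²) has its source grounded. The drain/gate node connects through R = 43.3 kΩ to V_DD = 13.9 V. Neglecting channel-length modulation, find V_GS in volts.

With gate tied to drain, V_GS = V_DS ≥ V_GS − V_th, so the device is in saturation.
KCL at the drain: ½ k_n (V_GS − V_th)² = (V_DD − V_GS)/R.
Let x = V_GS − 1.09. Then 36.8 x² + x − 12.81 = 0, giving x = 0.577 V (positive root), so V_GS = 1.67 V.
I_D = (V_DD − V_GS)/R = (13.9 − 1.67) / 43.3 = 0.283 mA.

V_GS = 1.67 V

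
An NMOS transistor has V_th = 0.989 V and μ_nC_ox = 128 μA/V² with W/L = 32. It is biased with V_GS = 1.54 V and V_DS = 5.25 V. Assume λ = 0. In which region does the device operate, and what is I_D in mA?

Saturation; I_D = 0.622 mA

k_n = μ_nC_ox · (W/L) = 4.096 mA/V².
V_ov = V_GS − V_th = 1.54 − 0.989 = 0.551 V.
Since V_DS = 5.25 V ≥ V_ov = 0.551 V, the device is in saturation.
I_D = ½ k_n V_ov² = 0.5 × 4.096 × 0.551² = 0.622 mA.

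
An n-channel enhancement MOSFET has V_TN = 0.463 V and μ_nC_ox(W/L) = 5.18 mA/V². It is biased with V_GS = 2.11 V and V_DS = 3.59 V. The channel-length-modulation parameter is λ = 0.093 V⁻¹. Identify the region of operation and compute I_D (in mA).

Saturation; I_D = 9.37 mA

V_ov = V_GS − V_TN = 2.11 − 0.463 = 1.65 V.
Since V_DS = 3.59 V ≥ V_ov = 1.65 V, the device is in saturation.
I_D = ½ k_n V_ov² (1 + λ V_DS) = 0.5 × 5.18 × 1.65² × (1 + 0.093 × 3.59) = 9.37 mA.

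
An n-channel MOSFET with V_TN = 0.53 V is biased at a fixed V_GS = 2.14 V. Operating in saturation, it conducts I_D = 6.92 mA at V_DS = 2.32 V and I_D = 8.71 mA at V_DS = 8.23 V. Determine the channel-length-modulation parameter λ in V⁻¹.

λ = 0.0487 V⁻¹

With V_GS fixed, I_D ∝ (1 + λ V_DS) in saturation, so I_D2/I_D1 = (1 + λ V_DS2)/(1 + λ V_DS1).
8.71/6.92 = 1.259 = (1 + 8.23 λ)/(1 + 2.32 λ).
Solving: λ (I_D1 V_DS2 − I_D2 V_DS1) = I_D2 − I_D1, so λ = (8.71 − 6.92) / (6.92 × 8.23 − 8.71 × 2.32) = 1.79 / 36.7 = 0.0487 V⁻¹.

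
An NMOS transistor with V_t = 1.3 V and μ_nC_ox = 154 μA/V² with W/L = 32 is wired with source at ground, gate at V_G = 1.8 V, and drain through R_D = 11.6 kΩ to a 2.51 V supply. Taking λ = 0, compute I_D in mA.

V_GS = V_G = 1.8 V, so V_ov = 1.8 − 1.3 = 0.5 V.
k_n = μ_nC_ox · (W/L) = 4.928 mA/V².
Assume saturation: I_D = ½ k_n V_ov² = 0.5 × 4.928 × 0.5² = 0.616 mA, giving V_DS = V_DD − I_D R_D = 2.51 − 0.616 × 11.6 = -4.64 V.
But -4.64 V < V_ov = 0.5 V, so the device is actually in triode.
In triode I_D = k_n[V_ov V_DS − ½ V_DS²] and I_D = (V_DD − V_DS)/R_D. Equating: 28.6 V_DS² − 29.58 V_DS + 2.51 = 0, giving V_DS = 0.0932 V (the root below V_ov).
I_D = (2.51 − 0.0932) / 11.6 = 0.208 mA.

I_D = 0.208 mA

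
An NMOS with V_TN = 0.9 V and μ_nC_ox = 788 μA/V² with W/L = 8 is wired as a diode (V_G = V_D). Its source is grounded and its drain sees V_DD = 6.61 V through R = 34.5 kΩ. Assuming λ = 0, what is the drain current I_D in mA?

With gate tied to drain, V_GS = V_DS ≥ V_GS − V_TN, so the device is in saturation.
k_n = μ_nC_ox · (W/L) = 6.304 mA/V².
KCL at the drain: ½ k_n (V_GS − V_TN)² = (V_DD − V_GS)/R.
Let x = V_GS − 0.9. Then 109 x² + x − 5.71 = 0, giving x = 0.225 V (positive root), so V_GS = 1.12 V.
I_D = (V_DD − V_GS)/R = (6.61 − 1.12) / 34.5 = 0.159 mA.

I_D = 0.159 mA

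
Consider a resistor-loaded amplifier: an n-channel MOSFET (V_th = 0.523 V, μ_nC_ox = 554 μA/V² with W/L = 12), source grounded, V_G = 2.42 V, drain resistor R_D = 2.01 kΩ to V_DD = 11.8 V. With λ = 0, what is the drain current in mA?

I_D = 5.61 mA

V_GS = V_G = 2.42 V, so V_ov = 2.42 − 0.523 = 1.9 V.
k_n = μ_nC_ox · (W/L) = 6.648 mA/V².
Assume saturation: I_D = ½ k_n V_ov² = 0.5 × 6.648 × 1.9² = 12 mA, giving V_DS = V_DD − I_D R_D = 11.8 − 12 × 2.01 = -12.2 V.
But -12.2 V < V_ov = 1.9 V, so the device is actually in triode.
In triode I_D = k_n[V_ov V_DS − ½ V_DS²] and I_D = (V_DD − V_DS)/R_D. Equating: 6.68 V_DS² − 26.35 V_DS + 11.8 = 0, giving V_DS = 0.515 V (the root below V_ov).
I_D = (11.8 − 0.515) / 2.01 = 5.61 mA.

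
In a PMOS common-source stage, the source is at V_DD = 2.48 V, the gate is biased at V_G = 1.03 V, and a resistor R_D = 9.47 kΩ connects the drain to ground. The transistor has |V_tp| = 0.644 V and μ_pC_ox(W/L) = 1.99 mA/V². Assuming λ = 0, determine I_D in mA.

I_D = 0.244 mA

V_SG = V_DD − V_G = 2.48 − 1.03 = 1.45 V, so V_ov = 1.45 − 0.644 = 0.806 V.
Assume saturation: I_D = ½ k_p V_ov² = 0.5 × 1.99 × 0.806² = 0.646 mA, giving V_SD = V_DD − I_D R_D = 2.48 − 0.646 × 9.47 = -3.64 V.
But -3.64 V < V_ov = 0.806 V, so the device is actually in triode.
In triode I_D = k_p[V_ov V_SD − ½ V_SD²] and I_D = (V_DD − V_SD)/R_D. Equating: 9.42 V_SD² − 16.19 V_SD + 2.48 = 0, giving V_SD = 0.17 V (the root below V_ov).
I_D = (2.48 − 0.17) / 9.47 = 0.244 mA.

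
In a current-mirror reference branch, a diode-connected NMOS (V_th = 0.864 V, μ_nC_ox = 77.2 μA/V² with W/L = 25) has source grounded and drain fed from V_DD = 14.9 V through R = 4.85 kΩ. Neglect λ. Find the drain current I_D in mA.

With gate tied to drain, V_GS = V_DS ≥ V_GS − V_th, so the device is in saturation.
k_n = μ_nC_ox · (W/L) = 1.93 mA/V².
KCL at the drain: ½ k_n (V_GS − V_th)² = (V_DD − V_GS)/R.
Let x = V_GS − 0.864. Then 4.68 x² + x − 14.04 = 0, giving x = 1.63 V (positive root), so V_GS = 2.49 V.
I_D = (V_DD − V_GS)/R = (14.9 − 2.49) / 4.85 = 2.56 mA.

I_D = 2.56 mA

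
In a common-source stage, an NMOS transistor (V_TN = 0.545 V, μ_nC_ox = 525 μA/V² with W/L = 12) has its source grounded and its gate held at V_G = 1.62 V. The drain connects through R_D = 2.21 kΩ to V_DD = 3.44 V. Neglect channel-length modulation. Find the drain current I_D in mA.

I_D = 1.45 mA

V_GS = V_G = 1.62 V, so V_ov = 1.62 − 0.545 = 1.08 V.
k_n = μ_nC_ox · (W/L) = 6.3 mA/V².
Assume saturation: I_D = ½ k_n V_ov² = 0.5 × 6.3 × 1.08² = 3.64 mA, giving V_DS = V_DD − I_D R_D = 3.44 − 3.64 × 2.21 = -4.6 V.
But -4.6 V < V_ov = 1.08 V, so the device is actually in triode.
In triode I_D = k_n[V_ov V_DS − ½ V_DS²] and I_D = (V_DD − V_DS)/R_D. Equating: 6.96 V_DS² − 15.97 V_DS + 3.44 = 0, giving V_DS = 0.241 V (the root below V_ov).
I_D = (3.44 − 0.241) / 2.21 = 1.45 mA.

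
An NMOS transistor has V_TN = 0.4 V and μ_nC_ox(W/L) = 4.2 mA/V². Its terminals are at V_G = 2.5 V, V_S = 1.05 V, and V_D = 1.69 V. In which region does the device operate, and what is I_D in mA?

V_GS = V_G − V_S = 2.5 − 1.05 = 1.45 V; V_DS = V_D − V_S = 1.69 − 1.05 = 0.64 V.
V_ov = V_GS − V_TN = 1.45 − 0.4 = 1.05 V.
Since V_DS = 0.64 V < V_ov = 1.05 V, the device is in the triode region.
I_D = k_n [V_ov · V_DS − ½ V_DS²] = 4.2 × [1.05 × 0.64 − 0.5 × 0.64²] = 1.96 mA.

Triode; I_D = 1.96 mA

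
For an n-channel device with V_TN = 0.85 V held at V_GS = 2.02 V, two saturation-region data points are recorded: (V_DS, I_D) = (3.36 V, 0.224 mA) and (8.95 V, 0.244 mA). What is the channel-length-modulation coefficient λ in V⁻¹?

With V_GS fixed, I_D ∝ (1 + λ V_DS) in saturation, so I_D2/I_D1 = (1 + λ V_DS2)/(1 + λ V_DS1).
0.244/0.224 = 1.089 = (1 + 8.95 λ)/(1 + 3.36 λ).
Solving: λ (I_D1 V_DS2 − I_D2 V_DS1) = I_D2 − I_D1, so λ = (0.244 − 0.224) / (0.224 × 8.95 − 0.244 × 3.36) = 0.02 / 1.18 = 0.0169 V⁻¹.

λ = 0.0169 V⁻¹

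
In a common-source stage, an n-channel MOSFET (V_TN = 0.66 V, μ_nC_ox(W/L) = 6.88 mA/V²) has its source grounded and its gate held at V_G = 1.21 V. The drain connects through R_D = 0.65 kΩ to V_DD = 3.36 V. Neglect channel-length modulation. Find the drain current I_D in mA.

V_GS = V_G = 1.21 V, so V_ov = 1.21 − 0.66 = 0.55 V.
Assume saturation: I_D = ½ k_n V_ov² = 0.5 × 6.88 × 0.55² = 1.04 mA, giving V_DS = V_DD − I_D R_D = 3.36 − 1.04 × 0.65 = 2.68 V.
V_DS = 2.68 V ≥ V_ov = 0.55 V, confirming saturation.

I_D = 1.04 mA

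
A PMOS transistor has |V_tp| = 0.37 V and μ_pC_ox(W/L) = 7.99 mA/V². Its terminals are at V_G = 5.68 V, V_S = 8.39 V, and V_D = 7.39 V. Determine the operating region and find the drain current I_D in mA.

Triode; I_D = 14.7 mA

V_SG = V_S − V_G = 8.39 − 5.68 = 2.71 V; V_SD = V_S − V_D = 8.39 − 7.39 = 1 V.
V_ov = V_SG − |V_tp| = 2.71 − 0.37 = 2.34 V.
Since V_SD = 1 V < V_ov = 2.34 V, the device is in the triode region.
I_D = k_p [V_ov · V_SD − ½ V_SD²] = 7.99 × [2.34 × 1 − 0.5 × 1²] = 14.7 mA.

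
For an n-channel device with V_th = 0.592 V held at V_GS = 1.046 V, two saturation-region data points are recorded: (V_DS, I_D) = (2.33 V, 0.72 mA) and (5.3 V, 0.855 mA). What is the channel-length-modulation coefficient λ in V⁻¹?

With V_GS fixed, I_D ∝ (1 + λ V_DS) in saturation, so I_D2/I_D1 = (1 + λ V_DS2)/(1 + λ V_DS1).
0.855/0.72 = 1.188 = (1 + 5.3 λ)/(1 + 2.33 λ).
Solving: λ (I_D1 V_DS2 − I_D2 V_DS1) = I_D2 − I_D1, so λ = (0.855 − 0.72) / (0.72 × 5.3 − 0.855 × 2.33) = 0.135 / 1.82 = 0.074 V⁻¹.

λ = 0.0740 V⁻¹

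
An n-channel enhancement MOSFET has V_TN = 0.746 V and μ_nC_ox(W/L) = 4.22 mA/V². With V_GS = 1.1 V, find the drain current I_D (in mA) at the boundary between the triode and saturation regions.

I_D = 0.264 mA

At the boundary V_DS = V_ov = V_GS − V_TN = 1.1 − 0.746 = 0.354 V.
I_D = ½ k_n V_ov² = 0.5 × 4.22 × 0.354² = 0.264 mA.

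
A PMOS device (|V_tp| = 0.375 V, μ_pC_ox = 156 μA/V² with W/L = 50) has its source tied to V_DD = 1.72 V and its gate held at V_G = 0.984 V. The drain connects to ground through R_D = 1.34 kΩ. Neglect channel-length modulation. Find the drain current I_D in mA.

V_SG = V_DD − V_G = 1.72 − 0.984 = 0.736 V, so V_ov = 0.736 − 0.375 = 0.361 V.
k_p = μ_pC_ox · (W/L) = 7.8 mA/V².
Assume saturation: I_D = ½ k_p V_ov² = 0.5 × 7.8 × 0.361² = 0.508 mA, giving V_SD = V_DD − I_D R_D = 1.72 − 0.508 × 1.34 = 1.04 V.
V_SD = 1.04 V ≥ V_ov = 0.361 V, confirming saturation.

I_D = 0.508 mA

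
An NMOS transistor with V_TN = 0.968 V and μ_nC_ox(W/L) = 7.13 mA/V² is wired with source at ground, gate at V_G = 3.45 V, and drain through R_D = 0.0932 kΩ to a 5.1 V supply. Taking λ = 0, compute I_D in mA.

V_GS = V_G = 3.45 V, so V_ov = 3.45 − 0.968 = 2.48 V.
Assume saturation: I_D = ½ k_n V_ov² = 0.5 × 7.13 × 2.48² = 22 mA, giving V_DS = V_DD − I_D R_D = 5.1 − 22 × 0.0932 = 3.05 V.
V_DS = 3.05 V ≥ V_ov = 2.48 V, confirming saturation.

I_D = 22.0 mA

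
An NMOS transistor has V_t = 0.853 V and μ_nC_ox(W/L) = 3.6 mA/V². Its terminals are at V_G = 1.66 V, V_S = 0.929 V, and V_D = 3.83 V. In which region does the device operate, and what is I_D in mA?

Cutoff; I_D = 0 mA

V_GS = V_G − V_S = 1.66 − 0.929 = 0.731 V; V_DS = V_D − V_S = 3.83 − 0.929 = 2.9 V.
V_GS = 0.731 V < V_t = 0.853 V, so the transistor is in cutoff.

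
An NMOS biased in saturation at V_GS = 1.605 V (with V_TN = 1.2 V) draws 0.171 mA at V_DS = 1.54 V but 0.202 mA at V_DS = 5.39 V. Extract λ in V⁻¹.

With V_GS fixed, I_D ∝ (1 + λ V_DS) in saturation, so I_D2/I_D1 = (1 + λ V_DS2)/(1 + λ V_DS1).
0.202/0.171 = 1.181 = (1 + 5.39 λ)/(1 + 1.54 λ).
Solving: λ (I_D1 V_DS2 − I_D2 V_DS1) = I_D2 − I_D1, so λ = (0.202 − 0.171) / (0.171 × 5.39 − 0.202 × 1.54) = 0.031 / 0.611 = 0.0508 V⁻¹.

λ = 0.0508 V⁻¹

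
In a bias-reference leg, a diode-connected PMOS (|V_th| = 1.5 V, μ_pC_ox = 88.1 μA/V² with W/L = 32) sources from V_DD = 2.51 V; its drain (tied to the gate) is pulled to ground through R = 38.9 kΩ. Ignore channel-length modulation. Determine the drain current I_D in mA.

With gate tied to drain, V_SG = V_SD ≥ V_SG − |V_th|, so the device is in saturation.
k_p = μ_pC_ox · (W/L) = 2.819 mA/V².
KCL at the drain: ½ k_p (V_SG − |V_th|)² = (V_DD − V_SG)/R.
Let x = V_SG − 1.5. Then 54.8 x² + x − 1.01 = 0, giving x = 0.127 V (positive root), so V_SG = 1.63 V.
I_D = (V_DD − V_SG)/R = (2.51 − 1.63) / 38.9 = 0.0227 mA.

I_D = 0.0227 mA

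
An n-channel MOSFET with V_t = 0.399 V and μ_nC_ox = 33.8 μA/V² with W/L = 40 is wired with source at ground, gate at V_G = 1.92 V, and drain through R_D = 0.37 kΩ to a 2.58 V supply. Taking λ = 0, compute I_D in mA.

V_GS = V_G = 1.92 V, so V_ov = 1.92 − 0.399 = 1.52 V.
k_n = μ_nC_ox · (W/L) = 1.352 mA/V².
Assume saturation: I_D = ½ k_n V_ov² = 0.5 × 1.352 × 1.52² = 1.56 mA, giving V_DS = V_DD − I_D R_D = 2.58 − 1.56 × 0.37 = 2 V.
V_DS = 2 V ≥ V_ov = 1.52 V, confirming saturation.

I_D = 1.56 mA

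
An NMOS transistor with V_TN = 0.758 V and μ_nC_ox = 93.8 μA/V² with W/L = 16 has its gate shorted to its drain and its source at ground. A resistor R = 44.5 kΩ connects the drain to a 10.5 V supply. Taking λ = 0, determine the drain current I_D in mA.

I_D = 0.207 mA

With gate tied to drain, V_GS = V_DS ≥ V_GS − V_TN, so the device is in saturation.
k_n = μ_nC_ox · (W/L) = 1.501 mA/V².
KCL at the drain: ½ k_n (V_GS − V_TN)² = (V_DD − V_GS)/R.
Let x = V_GS − 0.758. Then 33.4 x² + x − 9.742 = 0, giving x = 0.525 V (positive root), so V_GS = 1.28 V.
I_D = (V_DD − V_GS)/R = (10.5 − 1.28) / 44.5 = 0.207 mA.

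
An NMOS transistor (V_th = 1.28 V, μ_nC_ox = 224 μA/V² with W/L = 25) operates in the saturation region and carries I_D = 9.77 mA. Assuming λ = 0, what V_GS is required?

V_GS = 3.15 V

k_n = μ_nC_ox · (W/L) = 5.6 mA/V².
In saturation I_D = ½ k_n (V_GS − V_th)², so V_GS − V_th = √(2 I_D / k_n) = √(2 × 9.77 / 5.6) = 1.87 V.
V_GS = 1.28 + 1.87 = 3.15 V.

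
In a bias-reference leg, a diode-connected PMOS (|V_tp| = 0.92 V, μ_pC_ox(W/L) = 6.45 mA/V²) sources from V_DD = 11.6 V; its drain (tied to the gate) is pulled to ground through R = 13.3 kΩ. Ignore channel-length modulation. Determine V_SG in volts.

V_SG = 1.41 V

With gate tied to drain, V_SG = V_SD ≥ V_SG − |V_tp|, so the device is in saturation.
KCL at the drain: ½ k_p (V_SG − |V_tp|)² = (V_DD − V_SG)/R.
Let x = V_SG − 0.92. Then 42.9 x² + x − 10.68 = 0, giving x = 0.487 V (positive root), so V_SG = 1.41 V.
I_D = (V_DD − V_SG)/R = (11.6 − 1.41) / 13.3 = 0.766 mA.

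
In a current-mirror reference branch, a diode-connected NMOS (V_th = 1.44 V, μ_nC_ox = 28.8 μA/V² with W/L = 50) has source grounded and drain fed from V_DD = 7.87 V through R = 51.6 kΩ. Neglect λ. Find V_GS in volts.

With gate tied to drain, V_GS = V_DS ≥ V_GS − V_th, so the device is in saturation.
k_n = μ_nC_ox · (W/L) = 1.44 mA/V².
KCL at the drain: ½ k_n (V_GS − V_th)² = (V_DD − V_GS)/R.
Let x = V_GS − 1.44. Then 37.2 x² + x − 6.43 = 0, giving x = 0.403 V (positive root), so V_GS = 1.84 V.
I_D = (V_DD − V_GS)/R = (7.87 − 1.84) / 51.6 = 0.117 mA.

V_GS = 1.84 V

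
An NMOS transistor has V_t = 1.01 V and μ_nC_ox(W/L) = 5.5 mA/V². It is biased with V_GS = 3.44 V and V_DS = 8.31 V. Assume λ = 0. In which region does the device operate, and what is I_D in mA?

Saturation; I_D = 16.2 mA

V_ov = V_GS − V_t = 3.44 − 1.01 = 2.43 V.
Since V_DS = 8.31 V ≥ V_ov = 2.43 V, the device is in saturation.
I_D = ½ k_n V_ov² = 0.5 × 5.5 × 2.43² = 16.2 mA.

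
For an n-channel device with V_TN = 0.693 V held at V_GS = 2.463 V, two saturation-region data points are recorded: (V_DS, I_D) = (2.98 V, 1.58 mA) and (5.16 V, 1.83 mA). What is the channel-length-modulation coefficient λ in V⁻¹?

λ = 0.0926 V⁻¹

With V_GS fixed, I_D ∝ (1 + λ V_DS) in saturation, so I_D2/I_D1 = (1 + λ V_DS2)/(1 + λ V_DS1).
1.83/1.58 = 1.158 = (1 + 5.16 λ)/(1 + 2.98 λ).
Solving: λ (I_D1 V_DS2 − I_D2 V_DS1) = I_D2 − I_D1, so λ = (1.83 − 1.58) / (1.58 × 5.16 − 1.83 × 2.98) = 0.25 / 2.7 = 0.0926 V⁻¹.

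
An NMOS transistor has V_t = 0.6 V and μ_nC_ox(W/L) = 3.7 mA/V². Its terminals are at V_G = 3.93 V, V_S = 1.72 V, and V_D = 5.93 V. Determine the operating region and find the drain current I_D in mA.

V_GS = V_G − V_S = 3.93 − 1.72 = 2.21 V; V_DS = V_D − V_S = 5.93 − 1.72 = 4.21 V.
V_ov = V_GS − V_t = 2.21 − 0.6 = 1.61 V.
Since V_DS = 4.21 V ≥ V_ov = 1.61 V, the device is in saturation.
I_D = ½ k_n V_ov² = 0.5 × 3.7 × 1.61² = 4.8 mA.

Saturation; I_D = 4.80 mA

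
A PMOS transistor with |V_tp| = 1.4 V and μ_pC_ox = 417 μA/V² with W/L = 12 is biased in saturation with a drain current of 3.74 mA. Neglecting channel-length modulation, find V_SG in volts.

V_SG = 2.62 V

k_p = μ_pC_ox · (W/L) = 5.004 mA/V².
In saturation I_D = ½ k_p (V_SG − |V_tp|)², so V_SG − |V_tp| = √(2 I_D / k_p) = √(2 × 3.74 / 5.004) = 1.22 V.
V_SG = 1.4 + 1.22 = 2.62 V.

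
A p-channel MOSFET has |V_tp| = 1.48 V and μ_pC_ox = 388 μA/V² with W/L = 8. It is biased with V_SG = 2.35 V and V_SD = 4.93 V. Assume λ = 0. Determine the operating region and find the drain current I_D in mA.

k_p = μ_pC_ox · (W/L) = 3.104 mA/V².
V_ov = V_SG − |V_tp| = 2.35 − 1.48 = 0.87 V.
Since V_SD = 4.93 V ≥ V_ov = 0.87 V, the device is in saturation.
I_D = ½ k_p V_ov² = 0.5 × 3.104 × 0.87² = 1.17 mA.

Saturation; I_D = 1.17 mA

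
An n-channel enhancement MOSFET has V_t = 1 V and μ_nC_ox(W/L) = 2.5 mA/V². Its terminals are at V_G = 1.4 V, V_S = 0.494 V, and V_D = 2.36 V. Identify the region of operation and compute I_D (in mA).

Cutoff; I_D = 0 mA

V_GS = V_G − V_S = 1.4 − 0.494 = 0.906 V; V_DS = V_D − V_S = 2.36 − 0.494 = 1.87 V.
V_GS = 0.906 V < V_t = 1 V, so the transistor is in cutoff.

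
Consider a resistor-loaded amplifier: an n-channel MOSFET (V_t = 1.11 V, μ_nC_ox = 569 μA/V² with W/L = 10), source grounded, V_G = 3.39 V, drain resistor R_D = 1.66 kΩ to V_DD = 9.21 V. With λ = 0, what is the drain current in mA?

V_GS = V_G = 3.39 V, so V_ov = 3.39 − 1.11 = 2.28 V.
k_n = μ_nC_ox · (W/L) = 5.69 mA/V².
Assume saturation: I_D = ½ k_n V_ov² = 0.5 × 5.69 × 2.28² = 14.8 mA, giving V_DS = V_DD − I_D R_D = 9.21 − 14.8 × 1.66 = -15.3 V.
But -15.3 V < V_ov = 2.28 V, so the device is actually in triode.
In triode I_D = k_n[V_ov V_DS − ½ V_DS²] and I_D = (V_DD − V_DS)/R_D. Equating: 4.72 V_DS² − 22.54 V_DS + 9.21 = 0, giving V_DS = 0.451 V (the root below V_ov).
I_D = (9.21 − 0.451) / 1.66 = 5.28 mA.

I_D = 5.28 mA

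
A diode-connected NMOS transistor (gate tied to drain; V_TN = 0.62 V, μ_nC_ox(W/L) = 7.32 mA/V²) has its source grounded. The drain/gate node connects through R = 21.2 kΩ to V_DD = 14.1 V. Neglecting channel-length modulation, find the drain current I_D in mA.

With gate tied to drain, V_GS = V_DS ≥ V_GS − V_TN, so the device is in saturation.
KCL at the drain: ½ k_n (V_GS − V_TN)² = (V_DD − V_GS)/R.
Let x = V_GS − 0.62. Then 77.6 x² + x − 13.48 = 0, giving x = 0.41 V (positive root), so V_GS = 1.03 V.
I_D = (V_DD − V_GS)/R = (14.1 − 1.03) / 21.2 = 0.616 mA.

I_D = 0.616 mA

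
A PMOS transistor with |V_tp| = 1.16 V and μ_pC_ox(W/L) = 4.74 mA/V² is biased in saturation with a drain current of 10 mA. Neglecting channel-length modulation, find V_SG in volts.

In saturation I_D = ½ k_p (V_SG − |V_tp|)², so V_SG − |V_tp| = √(2 I_D / k_p) = √(2 × 10 / 4.74) = 2.05 V.
V_SG = 1.16 + 2.05 = 3.21 V.

V_SG = 3.21 V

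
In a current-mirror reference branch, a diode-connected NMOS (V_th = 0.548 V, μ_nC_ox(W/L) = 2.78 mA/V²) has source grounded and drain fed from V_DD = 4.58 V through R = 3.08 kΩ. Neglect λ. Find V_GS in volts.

V_GS = 1.41 V

With gate tied to drain, V_GS = V_DS ≥ V_GS − V_th, so the device is in saturation.
KCL at the drain: ½ k_n (V_GS − V_th)² = (V_DD − V_GS)/R.
Let x = V_GS − 0.548. Then 4.28 x² + x − 4.032 = 0, giving x = 0.861 V (positive root), so V_GS = 1.41 V.
I_D = (V_DD − V_GS)/R = (4.58 − 1.41) / 3.08 = 1.03 mA.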